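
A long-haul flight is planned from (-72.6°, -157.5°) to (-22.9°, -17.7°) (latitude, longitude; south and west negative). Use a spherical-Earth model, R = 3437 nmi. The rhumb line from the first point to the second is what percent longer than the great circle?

19.5%

Great circle: σ = 1.4092 rad → d_gc = Rσ = 4843.4 nmi
Rhumb: Δφ = +0.8674, Δλ = +2.4400, Δψ = +1.4664, q = Δφ/Δψ = 0.5915 → d_rh = R√(Δφ²+q²Δλ²) = 5787.7 nmi
Excess = (5787.7 − 4843.4) / 4843.4 = 944.3 / 4843.4 = 19.50% ≈ 19.5%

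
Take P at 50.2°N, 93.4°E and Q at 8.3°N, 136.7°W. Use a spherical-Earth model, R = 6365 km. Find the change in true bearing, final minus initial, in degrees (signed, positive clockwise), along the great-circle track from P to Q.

+96.5°

Initial bearing θ₁ = atan2(sin Δλ cos φ₂, cos φ₁ sin φ₂ − sin φ₁ cos φ₂ cos Δλ) = 52.62°
Final bearing θ₂ = (initial bearing from the destination back to the start) + 180° = 149.07°
Δθ = θ₂ − θ₁ = +96.5°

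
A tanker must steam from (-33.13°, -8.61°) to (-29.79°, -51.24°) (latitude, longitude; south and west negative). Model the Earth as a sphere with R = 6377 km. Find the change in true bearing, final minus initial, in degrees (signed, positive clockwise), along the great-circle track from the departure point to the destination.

At departure: θ₁ = atan2(sin Δλ cos φ₂, cos φ₁ sin φ₂ − sin φ₁ cos φ₂ cos Δλ) = 263.49°
At arrival: θ₂ = atan2(sin Δλ cos φ₁, −cos φ₂ sin φ₁ + sin φ₂ cos φ₁ cos Δλ) = 286.52°
Δθ = θ₂ − θ₁ = +23.0°

+23.0°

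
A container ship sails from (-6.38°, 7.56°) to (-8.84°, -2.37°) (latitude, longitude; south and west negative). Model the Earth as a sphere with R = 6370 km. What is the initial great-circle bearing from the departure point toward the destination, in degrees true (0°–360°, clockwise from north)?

θ = atan2( sin Δλ·cos φ₂ ,  cos φ₁ sin φ₂ − sin φ₁ cos φ₂ cos Δλ )
  = atan2(-0.1704, -0.0446) = 255.34°

255.3°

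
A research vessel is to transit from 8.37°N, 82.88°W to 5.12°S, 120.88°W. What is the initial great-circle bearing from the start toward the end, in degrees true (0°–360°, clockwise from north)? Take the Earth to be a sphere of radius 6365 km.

251.7°

N = sin Δλ·cos φ₂ = -0.6132;  D = cos φ₁ sin φ₂ − sin φ₁ cos φ₂ cos Δλ = -0.2025
initial course = atan2(N, D) = 251.72°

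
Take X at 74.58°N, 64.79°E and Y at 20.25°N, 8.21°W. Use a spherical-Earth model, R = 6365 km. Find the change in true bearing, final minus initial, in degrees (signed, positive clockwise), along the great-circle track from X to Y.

-63.0°

Initial bearing θ₁ = atan2(sin Δλ cos φ₂, cos φ₁ sin φ₂ − sin φ₁ cos φ₂ cos Δλ) = 259.12°
Final bearing θ₂ = (initial bearing from the destination back to the start) + 180° = 196.16°
Δθ = θ₂ − θ₁ = -63.0°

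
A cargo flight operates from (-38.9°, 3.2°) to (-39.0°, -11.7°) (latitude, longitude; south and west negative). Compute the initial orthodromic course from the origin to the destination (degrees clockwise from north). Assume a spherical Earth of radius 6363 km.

θ = atan2( sin Δλ·cos φ₂ ,  cos φ₁ sin φ₂ − sin φ₁ cos φ₂ cos Δλ )
  = atan2(-0.1998, -0.0182) = 264.81°

264.8°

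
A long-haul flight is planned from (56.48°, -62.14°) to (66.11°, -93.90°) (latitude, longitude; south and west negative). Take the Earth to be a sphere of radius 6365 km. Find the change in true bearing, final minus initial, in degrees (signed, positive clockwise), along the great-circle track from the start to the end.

At departure: θ₁ = atan2(sin Δλ cos φ₂, cos φ₁ sin φ₂ − sin φ₁ cos φ₂ cos Δλ) = 315.62°
At arrival: θ₂ = atan2(sin Δλ cos φ₁, −cos φ₂ sin φ₁ + sin φ₂ cos φ₁ cos Δλ) = 287.51°
Δθ = θ₂ − θ₁ = -28.1°

-28.1°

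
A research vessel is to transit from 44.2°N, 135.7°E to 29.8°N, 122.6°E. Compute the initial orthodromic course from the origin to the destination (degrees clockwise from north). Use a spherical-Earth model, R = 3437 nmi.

220.2°

θ = atan2( sin Δλ·cos φ₂ ,  cos φ₁ sin φ₂ − sin φ₁ cos φ₂ cos Δλ )
  = atan2(-0.1967, -0.2329) = 220.17°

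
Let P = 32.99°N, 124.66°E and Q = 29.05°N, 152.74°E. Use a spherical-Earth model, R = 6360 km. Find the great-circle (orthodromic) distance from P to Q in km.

2699 km

cos σ = sin φ₁ sin φ₂ + cos φ₁ cos φ₂ cos Δλ
      = sin(32.99°)sin(29.05°) + cos(32.99°)cos(29.05°)cos(28.08°) = 0.9113
σ = 24.311° → d = Rσ = 6360·0.42430 = 2699 km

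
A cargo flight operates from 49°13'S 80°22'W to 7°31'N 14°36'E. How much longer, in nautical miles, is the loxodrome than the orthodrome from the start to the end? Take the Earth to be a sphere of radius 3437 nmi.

140 nmi

Great circle: cos σ = sin φ₁ sin φ₂ + cos φ₁ cos φ₂ cos Δλ,  σ = 1.7265 rad → d_gc = 5934.1 nmi
Rhumb line: Δψ = +1.1212, q = Δφ/Δψ = 0.8832, d_rh = R√(Δφ²+q²Δλ²) = 6074.2 nmi
Excess = 6074.2 − 5934.1 = 140.1 ≈ 140 nmi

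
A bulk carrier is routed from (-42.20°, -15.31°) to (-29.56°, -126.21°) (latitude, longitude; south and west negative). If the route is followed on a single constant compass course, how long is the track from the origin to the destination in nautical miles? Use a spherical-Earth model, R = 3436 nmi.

5419 nmi

Δψ = ln[tan(π/4+φ₂/2)/tan(π/4+φ₁/2)] = +0.2734;  Δφ = +0.2206 rad,  Δλ = -1.9356 rad
q = Δφ/Δψ = 0.8069
d = R·√(Δφ² + q²Δλ²) = 3436·1.57726 = 5419 nmi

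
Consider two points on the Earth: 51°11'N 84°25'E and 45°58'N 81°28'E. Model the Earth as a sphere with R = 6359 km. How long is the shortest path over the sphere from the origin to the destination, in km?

618 km

cos σ = sin φ₁ sin φ₂ + cos φ₁ cos φ₂ cos Δλ
      = sin(51.18°)sin(45.97°) + cos(51.18°)cos(45.97°)cos(-2.95°) = 0.9953
σ = 5.569° → d = Rσ = 6359·0.09719 = 618 km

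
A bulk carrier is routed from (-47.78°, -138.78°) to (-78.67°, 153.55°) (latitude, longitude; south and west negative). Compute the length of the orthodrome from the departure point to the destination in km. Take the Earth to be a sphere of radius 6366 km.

cos σ = sin φ₁ sin φ₂ + cos φ₁ cos φ₂ cos Δλ
      = sin(-47.78°)sin(-78.67°) + cos(-47.78°)cos(-78.67°)cos(-67.67°) = 0.7763
σ = 39.077° → d = Rσ = 6366·0.68203 = 4342 km

4342 km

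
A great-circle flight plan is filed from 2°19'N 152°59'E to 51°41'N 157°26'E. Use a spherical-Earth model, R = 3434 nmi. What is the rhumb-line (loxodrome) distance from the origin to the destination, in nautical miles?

2967 nmi

Δψ = ln[tan(π/4+φ₂/2)/tan(π/4+φ₁/2)] = +1.0168;  Δφ = +0.8616 rad,  Δλ = +0.0777 rad
q = Δφ/Δψ = 0.8474
d = R·√(Δφ² + q²Δλ²) = 3434·0.86412 = 2967 nmi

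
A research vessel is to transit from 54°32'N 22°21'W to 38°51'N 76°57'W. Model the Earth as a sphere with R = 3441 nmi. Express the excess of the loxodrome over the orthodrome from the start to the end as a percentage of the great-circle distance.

Great circle: σ = 0.6878 rad → d_gc = Rσ = 2366.7 nmi
Rhumb: Δφ = -0.2737, Δλ = -0.9529, Δψ = -0.4032, q = Δφ/Δψ = 0.6789 → d_rh = R√(Δφ²+q²Δλ²) = 2417.2 nmi
Excess = (2417.2 − 2366.7) / 2366.7 = 50.5 / 2366.7 = 2.13% ≈ 2.1%

2.1%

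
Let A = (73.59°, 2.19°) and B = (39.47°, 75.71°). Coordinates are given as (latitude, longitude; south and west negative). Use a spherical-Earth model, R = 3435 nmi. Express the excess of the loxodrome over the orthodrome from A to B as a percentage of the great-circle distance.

Great circle: σ = 0.8344 rad → d_gc = Rσ = 2866.1 nmi
Rhumb: Δφ = -0.5955, Δλ = +1.2832, Δψ = -1.1857, q = Δφ/Δψ = 0.5022 → d_rh = R√(Δφ²+q²Δλ²) = 3014.1 nmi
Excess = (3014.1 − 2866.1) / 2866.1 = 148.0 / 2866.1 = 5.16% ≈ 5.2%

5.2%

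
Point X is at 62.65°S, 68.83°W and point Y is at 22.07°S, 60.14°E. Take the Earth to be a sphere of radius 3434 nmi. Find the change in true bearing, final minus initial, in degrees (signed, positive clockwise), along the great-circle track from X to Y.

At departure: θ₁ = atan2(sin Δλ cos φ₂, cos φ₁ sin φ₂ − sin φ₁ cos φ₂ cos Δλ) = 133.77°
At arrival: θ₂ = atan2(sin Δλ cos φ₁, −cos φ₂ sin φ₁ + sin φ₂ cos φ₁ cos Δλ) = 20.98°
Δθ = θ₂ − θ₁ = -112.8°

-112.8°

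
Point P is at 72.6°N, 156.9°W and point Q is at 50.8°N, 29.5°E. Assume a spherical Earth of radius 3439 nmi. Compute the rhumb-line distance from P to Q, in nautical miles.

4873 nmi

Δψ = ln[tan(π/4+φ₂/2)/tan(π/4+φ₁/2)] = -0.8446;  Δφ = -0.3805 rad,  Δλ = -3.0299 rad
q = Δφ/Δψ = 0.4505
d = R·√(Δφ² + q²Δλ²) = 3439·1.41699 = 4873 nmi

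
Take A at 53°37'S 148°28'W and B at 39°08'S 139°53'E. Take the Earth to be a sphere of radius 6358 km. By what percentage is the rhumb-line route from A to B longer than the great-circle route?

Great circle: σ = 0.8593 rad → d_gc = Rσ = 5463.5 km
Rhumb: Δφ = +0.2528, Δλ = -1.2505, Δψ = +0.3696, q = Δφ/Δψ = 0.6840 → d_rh = R√(Δφ²+q²Δλ²) = 5671.0 km
Excess = (5671.0 − 5463.5) / 5463.5 = 207.5 / 5463.5 = 3.80% ≈ 3.8%

3.8%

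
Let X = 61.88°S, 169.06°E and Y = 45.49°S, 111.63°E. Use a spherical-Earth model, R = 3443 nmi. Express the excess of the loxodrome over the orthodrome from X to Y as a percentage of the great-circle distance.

2.9%

Great circle: σ = 0.6320 rad → d_gc = Rσ = 2176.1 nmi
Rhumb: Δφ = +0.2861, Δλ = -1.0023, Δψ = +0.4910, q = Δφ/Δψ = 0.5826 → d_rh = R√(Δφ²+q²Δλ²) = 2238.8 nmi
Excess = (2238.8 − 2176.1) / 2176.1 = 62.7 / 2176.1 = 2.88% ≈ 2.9%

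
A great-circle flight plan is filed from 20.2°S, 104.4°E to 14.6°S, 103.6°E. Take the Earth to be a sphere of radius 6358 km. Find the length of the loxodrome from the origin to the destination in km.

Δψ = ln[tan(π/4+φ₂/2)/tan(π/4+φ₁/2)] = +0.1025;  Δφ = +0.0977 rad,  Δλ = -0.0140 rad
q = Δφ/Δψ = 0.9538
d = R·√(Δφ² + q²Δλ²) = 6358·0.09864 = 627 km

627 km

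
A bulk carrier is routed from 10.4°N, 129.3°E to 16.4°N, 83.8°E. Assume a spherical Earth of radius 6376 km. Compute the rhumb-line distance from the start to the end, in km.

4968 km

Δψ = ln[tan(π/4+φ₂/2)/tan(π/4+φ₁/2)] = +0.1077;  Δφ = +0.1047 rad,  Δλ = -0.7941 rad
q = Δφ/Δψ = 0.9723
d = R·√(Δφ² + q²Δλ²) = 6376·0.77918 = 4968 km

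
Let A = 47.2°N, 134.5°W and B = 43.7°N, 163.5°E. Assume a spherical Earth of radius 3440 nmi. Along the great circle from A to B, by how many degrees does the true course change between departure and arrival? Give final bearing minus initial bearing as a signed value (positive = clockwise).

At departure: θ₁ = atan2(sin Δλ cos φ₂, cos φ₁ sin φ₂ − sin φ₁ cos φ₂ cos Δλ) = 289.05°
At arrival: θ₂ = atan2(sin Δλ cos φ₁, −cos φ₂ sin φ₁ + sin φ₂ cos φ₁ cos Δλ) = 242.67°
Δθ = θ₂ − θ₁ = -46.4°

-46.4°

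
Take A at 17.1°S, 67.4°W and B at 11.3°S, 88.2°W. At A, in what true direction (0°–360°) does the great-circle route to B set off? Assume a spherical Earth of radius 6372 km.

283.3°

N = sin Δλ·cos φ₂ = -0.3482;  D = cos φ₁ sin φ₂ − sin φ₁ cos φ₂ cos Δλ = +0.0823
initial course = atan2(N, D) = 283.29°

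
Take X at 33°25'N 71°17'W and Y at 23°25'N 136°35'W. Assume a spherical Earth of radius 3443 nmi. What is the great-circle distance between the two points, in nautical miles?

cos σ = sin φ₁ sin φ₂ + cos φ₁ cos φ₂ cos Δλ
      = sin(33.42°)sin(23.42°) + cos(33.42°)cos(23.42°)cos(-65.30°) = 0.5389
σ = 57.389° → d = Rσ = 3443·1.00163 = 3449 nmi

3449 nmi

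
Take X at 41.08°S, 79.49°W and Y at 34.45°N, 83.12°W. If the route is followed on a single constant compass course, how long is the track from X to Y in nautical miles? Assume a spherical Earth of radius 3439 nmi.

4538 nmi

Δψ = ln[tan(π/4+φ₂/2)/tan(π/4+φ₁/2)] = +1.4289;  Δφ = +1.3182 rad,  Δλ = -0.0634 rad
q = Δφ/Δψ = 0.9226
d = R·√(Δφ² + q²Δλ²) = 3439·1.31954 = 4538 nmi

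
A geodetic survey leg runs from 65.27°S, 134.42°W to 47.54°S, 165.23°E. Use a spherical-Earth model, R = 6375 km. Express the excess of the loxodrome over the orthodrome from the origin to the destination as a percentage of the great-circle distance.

3.4%

Great circle: σ = 0.6270 rad → d_gc = Rσ = 3997.0 km
Rhumb: Δφ = +0.3094, Δλ = -1.0533, Δψ = +0.5721, q = Δφ/Δψ = 0.5409 → d_rh = R√(Δφ²+q²Δλ²) = 4133.0 km
Excess = (4133.0 − 3997.0) / 3997.0 = 136.0 / 3997.0 = 3.40% ≈ 3.4%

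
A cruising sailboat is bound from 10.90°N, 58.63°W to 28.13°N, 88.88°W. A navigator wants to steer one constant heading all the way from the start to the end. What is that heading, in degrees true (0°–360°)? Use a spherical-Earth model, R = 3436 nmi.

Δψ = ln[tan(π/4+φ₂/2)/tan(π/4+φ₁/2)] = +0.3206
Δλ = -0.5280 rad (taken the short way round)
course = atan2(Δλ, Δψ) = 301.27°

301.3°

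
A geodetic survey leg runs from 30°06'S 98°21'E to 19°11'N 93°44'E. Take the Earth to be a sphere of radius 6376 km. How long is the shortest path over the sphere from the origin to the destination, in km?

cos σ = sin φ₁ sin φ₂ + cos φ₁ cos φ₂ cos Δλ
      = sin(-30.10°)sin(19.18°) + cos(-30.10°)cos(19.18°)cos(-4.62°) = 0.6497
σ = 49.483° → d = Rσ = 6376·0.86365 = 5507 km

5507 km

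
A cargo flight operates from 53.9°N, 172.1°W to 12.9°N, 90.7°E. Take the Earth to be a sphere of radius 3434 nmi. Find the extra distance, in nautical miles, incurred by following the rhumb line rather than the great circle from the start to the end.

Great circle: cos σ = sin φ₁ sin φ₂ + cos φ₁ cos φ₂ cos Δλ,  σ = 1.4622 rad → d_gc = 5021.1 nmi
Rhumb line: Δψ = -0.8941, q = Δφ/Δψ = 0.8003, d_rh = R√(Δφ²+q²Δλ²) = 5270.2 nmi
Excess = 5270.2 − 5021.1 = 249.1 ≈ 249 nmi

249 nmi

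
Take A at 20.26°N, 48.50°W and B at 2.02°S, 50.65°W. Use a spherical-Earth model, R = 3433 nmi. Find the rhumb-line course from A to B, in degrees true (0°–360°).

Δψ = ln[tan(π/4+φ₂/2)/tan(π/4+φ₁/2)] = -0.3965
Δλ = -0.0375 rad (taken the short way round)
course = atan2(Δλ, Δψ) = 185.41°

185.4°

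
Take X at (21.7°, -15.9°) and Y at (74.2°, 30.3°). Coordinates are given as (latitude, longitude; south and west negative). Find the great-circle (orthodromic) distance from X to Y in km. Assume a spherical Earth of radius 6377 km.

Haversine: a = sin²(Δφ/2)+cos φ₁ cos φ₂ sin²(Δλ/2) = 0.23456;  σ = 2·atan2(√a,√(1−a))
σ = 57.935° → d = Rσ = 6377·1.01116 = 6448 km

6448 km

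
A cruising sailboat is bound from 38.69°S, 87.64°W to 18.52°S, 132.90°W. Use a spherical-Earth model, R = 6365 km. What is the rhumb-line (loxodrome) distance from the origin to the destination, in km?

Rhumb course C = atan2(Δλ, Δψ) with Δψ = ln[tan(π/4+φ₂/2)/tan(π/4+φ₁/2)] = +0.4043, Δλ = -0.7899 → C = 297.11°
d = R·|Δφ| / |cos C| = 6365·0.35203 / 0.45563 = 4918 km

4918 km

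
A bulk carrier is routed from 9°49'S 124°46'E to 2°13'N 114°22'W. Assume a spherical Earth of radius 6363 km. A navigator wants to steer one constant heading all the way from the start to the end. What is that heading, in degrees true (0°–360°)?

84.3°

Δψ = ln[tan(π/4+φ₂/2)/tan(π/4+φ₁/2)] = +0.2109
Δλ = +2.1095 rad (taken the short way round)
course = atan2(Δλ, Δψ) = 84.29°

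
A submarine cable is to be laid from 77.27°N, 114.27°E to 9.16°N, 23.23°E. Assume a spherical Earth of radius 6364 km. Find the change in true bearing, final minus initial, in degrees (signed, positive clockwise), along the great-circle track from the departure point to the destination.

-80.2°

At departure: θ₁ = atan2(sin Δλ cos φ₂, cos φ₁ sin φ₂ − sin φ₁ cos φ₂ cos Δλ) = 273.05°
At arrival: θ₂ = atan2(sin Δλ cos φ₁, −cos φ₂ sin φ₁ + sin φ₂ cos φ₁ cos Δλ) = 192.88°
Δθ = θ₂ − θ₁ = -80.2°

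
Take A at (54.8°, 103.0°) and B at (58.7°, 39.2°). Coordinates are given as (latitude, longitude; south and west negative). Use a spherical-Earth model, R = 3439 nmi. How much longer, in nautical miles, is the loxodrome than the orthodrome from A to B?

Great circle: cos σ = sin φ₁ sin φ₂ + cos φ₁ cos φ₂ cos Δλ,  σ = 0.5909 rad → d_gc = 2032.1 nmi
Rhumb line: Δψ = +0.1243, q = Δφ/Δψ = 0.5477, d_rh = R√(Δφ²+q²Δλ²) = 2110.4 nmi
Excess = 2110.4 − 2032.1 = 78.3 ≈ 78 nmi

78 nmi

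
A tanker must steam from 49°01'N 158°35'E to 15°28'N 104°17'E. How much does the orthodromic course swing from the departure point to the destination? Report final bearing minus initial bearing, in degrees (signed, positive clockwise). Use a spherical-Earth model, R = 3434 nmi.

At departure: θ₁ = atan2(sin Δλ cos φ₂, cos φ₁ sin φ₂ − sin φ₁ cos φ₂ cos Δλ) = 252.31°
At arrival: θ₂ = atan2(sin Δλ cos φ₁, −cos φ₂ sin φ₁ + sin φ₂ cos φ₁ cos Δλ) = 220.41°
Δθ = θ₂ − θ₁ = -31.9°

-31.9°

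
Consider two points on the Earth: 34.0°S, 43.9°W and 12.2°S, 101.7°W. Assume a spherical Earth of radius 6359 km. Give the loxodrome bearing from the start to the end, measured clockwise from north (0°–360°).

Δψ = ln[tan(π/4+φ₂/2)/tan(π/4+φ₁/2)] = +0.4171
Δλ = -1.0088 rad (taken the short way round)
course = atan2(Δλ, Δψ) = 292.46°

292.5°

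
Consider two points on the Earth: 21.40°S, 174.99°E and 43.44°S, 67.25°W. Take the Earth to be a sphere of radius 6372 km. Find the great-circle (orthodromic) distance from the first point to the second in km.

cos σ = sin φ₁ sin φ₂ + cos φ₁ cos φ₂ cos Δλ
      = sin(-21.40°)sin(-43.44°) + cos(-21.40°)cos(-43.44°)cos(117.76°) = -0.0640
σ = 93.669° → d = Rσ = 6372·1.63483 = 10417 km

10417 km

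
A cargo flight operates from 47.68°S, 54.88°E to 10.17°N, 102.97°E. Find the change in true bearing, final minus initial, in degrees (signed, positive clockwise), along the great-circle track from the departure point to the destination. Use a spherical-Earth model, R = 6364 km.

-18.6°

At departure: θ₁ = atan2(sin Δλ cos φ₂, cos φ₁ sin φ₂ − sin φ₁ cos φ₂ cos Δλ) = 50.45°
At arrival: θ₂ = atan2(sin Δλ cos φ₁, −cos φ₂ sin φ₁ + sin φ₂ cos φ₁ cos Δλ) = 31.83°
Δθ = θ₂ − θ₁ = -18.6°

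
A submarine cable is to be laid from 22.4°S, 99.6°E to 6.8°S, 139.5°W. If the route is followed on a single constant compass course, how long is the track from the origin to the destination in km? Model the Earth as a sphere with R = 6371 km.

Rhumb course C = atan2(Δλ, Δψ) with Δψ = ln[tan(π/4+φ₂/2)/tan(π/4+φ₁/2)] = +0.2823, Δλ = +2.1101 → C = 82.38°
d = R·|Δφ| / |cos C| = 6371·0.27227 / 0.13263 = 13079 km

13079 km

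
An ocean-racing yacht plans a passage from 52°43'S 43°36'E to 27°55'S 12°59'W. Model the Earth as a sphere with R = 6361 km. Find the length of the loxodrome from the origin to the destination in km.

5444 km

Δψ = ln[tan(π/4+φ₂/2)/tan(π/4+φ₁/2)] = +0.5789;  Δφ = +0.4328 rad,  Δλ = -0.9876 rad
q = Δφ/Δψ = 0.7477
d = R·√(Δφ² + q²Δλ²) = 6361·0.85591 = 5444 km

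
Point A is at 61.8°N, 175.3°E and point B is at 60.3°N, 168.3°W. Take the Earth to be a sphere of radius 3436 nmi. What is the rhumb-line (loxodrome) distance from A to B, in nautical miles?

484 nmi

Δψ = ln[tan(π/4+φ₂/2)/tan(π/4+φ₁/2)] = -0.0541;  Δφ = -0.0262 rad,  Δλ = +0.2862 rad
q = Δφ/Δψ = 0.4839
d = R·√(Δφ² + q²Δλ²) = 3436·0.14097 = 484 nmi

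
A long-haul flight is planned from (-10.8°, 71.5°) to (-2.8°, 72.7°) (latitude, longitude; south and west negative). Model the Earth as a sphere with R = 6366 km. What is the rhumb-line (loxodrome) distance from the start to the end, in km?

Δψ = ln[tan(π/4+φ₂/2)/tan(π/4+φ₁/2)] = +0.1407;  Δφ = +0.1396 rad,  Δλ = +0.0209 rad
q = Δφ/Δψ = 0.9921
d = R·√(Δφ² + q²Δλ²) = 6366·0.14116 = 899 km

899 km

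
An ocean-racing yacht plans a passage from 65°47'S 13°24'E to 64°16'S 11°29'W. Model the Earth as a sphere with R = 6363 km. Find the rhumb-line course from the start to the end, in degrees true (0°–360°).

Meridional parts: M(φ₁)=-1.5393, M(φ₂)=-1.4766 → ΔM = +0.0627;  Δλ = -0.4343 rad
tan C = Δλ / ΔM = -6.9252 → C = 278.22°

278.2°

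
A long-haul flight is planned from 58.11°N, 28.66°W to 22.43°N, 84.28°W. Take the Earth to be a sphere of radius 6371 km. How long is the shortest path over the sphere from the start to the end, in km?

cos σ = sin φ₁ sin φ₂ + cos φ₁ cos φ₂ cos Δλ
      = sin(58.11°)sin(22.43°) + cos(58.11°)cos(22.43°)cos(-55.62°) = 0.5997
σ = 53.151° → d = Rσ = 6371·0.92766 = 5910 km

5910 km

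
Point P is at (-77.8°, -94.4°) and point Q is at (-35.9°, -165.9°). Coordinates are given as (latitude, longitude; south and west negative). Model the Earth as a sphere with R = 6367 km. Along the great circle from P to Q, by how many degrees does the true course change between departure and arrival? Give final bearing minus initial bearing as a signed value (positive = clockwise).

+65.7°

At departure: θ₁ = atan2(sin Δλ cos φ₂, cos φ₁ sin φ₂ − sin φ₁ cos φ₂ cos Δλ) = 279.41°
At arrival: θ₂ = atan2(sin Δλ cos φ₁, −cos φ₂ sin φ₁ + sin φ₂ cos φ₁ cos Δλ) = 345.09°
Δθ = θ₂ − θ₁ = +65.7°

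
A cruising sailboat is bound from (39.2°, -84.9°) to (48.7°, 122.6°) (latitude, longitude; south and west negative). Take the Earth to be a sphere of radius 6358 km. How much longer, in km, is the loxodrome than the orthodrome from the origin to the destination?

Great circle: cos σ = sin φ₁ sin φ₂ + cos φ₁ cos φ₂ cos Δλ,  σ = 1.5496 rad → d_gc = 9852.7 km
Rhumb line: Δψ = +0.2311, q = Δφ/Δψ = 0.7176, d_rh = R√(Δφ²+q²Δλ²) = 12189.0 km
Excess = 12189.0 − 9852.7 = 2336.3 ≈ 2336 km

2336 km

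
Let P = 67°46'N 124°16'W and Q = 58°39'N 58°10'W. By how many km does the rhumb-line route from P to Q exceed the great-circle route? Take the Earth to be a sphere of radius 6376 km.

Great circle: cos σ = sin φ₁ sin φ₂ + cos φ₁ cos φ₂ cos Δλ,  σ = 0.5151 rad → d_gc = 3283.99 km
Rhumb line: Δψ = -0.3564, q = Δφ/Δψ = 0.4465, d_rh = R√(Δφ²+q²Δλ²) = 3437.52 km
Excess = 3437.52 − 3283.99 = 153.53 ≈ 154 km

154 km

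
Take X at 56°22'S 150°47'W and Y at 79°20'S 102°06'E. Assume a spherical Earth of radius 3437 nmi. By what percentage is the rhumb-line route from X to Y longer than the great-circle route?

13.6%

Great circle: σ = 0.6632 rad → d_gc = Rσ = 2279.3 nmi
Rhumb: Δφ = -0.4008, Δλ = -1.8695, Δψ = -1.1748, q = Δφ/Δψ = 0.3412 → d_rh = R√(Δφ²+q²Δλ²) = 2589.4 nmi
Excess = (2589.4 − 2279.3) / 2279.3 = 310.1 / 2279.3 = 13.61% ≈ 13.6%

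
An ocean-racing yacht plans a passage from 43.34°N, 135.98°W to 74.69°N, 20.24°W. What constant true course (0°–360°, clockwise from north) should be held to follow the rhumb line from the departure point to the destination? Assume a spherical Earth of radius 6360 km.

Δψ = ln[tan(π/4+φ₂/2)/tan(π/4+φ₁/2)] = +1.1659
Δλ = +2.0200 rad (taken the short way round)
course = atan2(Δλ, Δψ) = 60.01°

60.0°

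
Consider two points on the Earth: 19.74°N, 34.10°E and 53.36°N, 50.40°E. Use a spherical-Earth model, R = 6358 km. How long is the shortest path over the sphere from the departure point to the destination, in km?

Haversine: a = sin²(Δφ/2)+cos φ₁ cos φ₂ sin²(Δλ/2) = 0.09492;  σ = 2·atan2(√a,√(1−a))
σ = 35.889° → d = Rσ = 6358·0.62639 = 3983 km

3983 km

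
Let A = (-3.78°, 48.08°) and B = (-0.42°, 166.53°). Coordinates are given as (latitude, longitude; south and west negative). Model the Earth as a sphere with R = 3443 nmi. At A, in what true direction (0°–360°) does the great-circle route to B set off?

N = sin Δλ·cos φ₂ = +0.8792;  D = cos φ₁ sin φ₂ − sin φ₁ cos φ₂ cos Δλ = -0.0387
initial course = atan2(N, D) = 92.52°

92.5°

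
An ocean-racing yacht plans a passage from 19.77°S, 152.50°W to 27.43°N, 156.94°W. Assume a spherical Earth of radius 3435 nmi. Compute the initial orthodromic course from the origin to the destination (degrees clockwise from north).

354.6°

N = sin Δλ·cos φ₂ = -0.0687;  D = cos φ₁ sin φ₂ − sin φ₁ cos φ₂ cos Δλ = +0.7328
initial course = atan2(N, D) = 354.64°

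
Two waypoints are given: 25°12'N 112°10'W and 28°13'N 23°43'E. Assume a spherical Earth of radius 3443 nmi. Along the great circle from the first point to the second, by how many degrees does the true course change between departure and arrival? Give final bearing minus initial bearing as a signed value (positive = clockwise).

Initial bearing θ₁ = atan2(sin Δλ cos φ₂, cos φ₁ sin φ₂ − sin φ₁ cos φ₂ cos Δλ) = 41.34°
Final bearing θ₂ = (initial bearing from the destination back to the start) + 180° = 137.29°
Δθ = θ₂ − θ₁ = +95.9°

+95.9°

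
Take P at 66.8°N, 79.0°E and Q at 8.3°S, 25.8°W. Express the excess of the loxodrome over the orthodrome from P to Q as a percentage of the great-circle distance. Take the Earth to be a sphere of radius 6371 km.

Great circle: σ = 1.8052 rad → d_gc = Rσ = 11500.9 km
Rhumb: Δφ = -1.3107, Δλ = -1.8291, Δψ = -1.7288, q = Δφ/Δψ = 0.7582 → d_rh = R√(Δφ²+q²Δλ²) = 12157.2 km
Excess = (12157.2 − 11500.9) / 11500.9 = 656.3 / 11500.9 = 5.71% ≈ 5.7%

5.7%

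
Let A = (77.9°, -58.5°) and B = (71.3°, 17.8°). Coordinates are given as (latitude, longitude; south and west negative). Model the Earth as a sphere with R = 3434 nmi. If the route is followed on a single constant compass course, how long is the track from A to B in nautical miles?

Δψ = ln[tan(π/4+φ₂/2)/tan(π/4+φ₁/2)] = -0.4405;  Δφ = -0.1152 rad,  Δλ = +1.3317 rad
q = Δφ/Δψ = 0.2615
d = R·√(Δφ² + q²Δλ²) = 3434·0.36678 = 1260 nmi

1260 nmi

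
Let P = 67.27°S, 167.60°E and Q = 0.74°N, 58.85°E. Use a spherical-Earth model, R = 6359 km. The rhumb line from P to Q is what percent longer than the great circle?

7.2%

Great circle: σ = 1.7073 rad → d_gc = Rσ = 10856.9 km
Rhumb: Δφ = +1.1870, Δλ = -1.8980, Δψ = +1.6174, q = Δφ/Δψ = 0.7339 → d_rh = R√(Δφ²+q²Δλ²) = 11637.8 km
Excess = (11637.8 − 10856.9) / 10856.9 = 780.9 / 10856.9 = 7.19% ≈ 7.2%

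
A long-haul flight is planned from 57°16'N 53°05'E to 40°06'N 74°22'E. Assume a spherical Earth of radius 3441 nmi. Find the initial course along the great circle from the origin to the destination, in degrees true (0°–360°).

132.1°

N = sin Δλ·cos φ₂ = +0.2777;  D = cos φ₁ sin φ₂ − sin φ₁ cos φ₂ cos Δλ = -0.2513
initial course = atan2(N, D) = 132.14°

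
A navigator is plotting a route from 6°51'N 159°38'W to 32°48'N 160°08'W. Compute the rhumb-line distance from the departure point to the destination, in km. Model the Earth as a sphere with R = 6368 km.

Rhumb course C = atan2(Δλ, Δψ) with Δψ = ln[tan(π/4+φ₂/2)/tan(π/4+φ₁/2)] = +0.4867, Δλ = -0.0087 → C = 358.97°
d = R·|Δφ| / |cos C| = 6368·0.45291 / 0.99984 = 2885 km

2885 km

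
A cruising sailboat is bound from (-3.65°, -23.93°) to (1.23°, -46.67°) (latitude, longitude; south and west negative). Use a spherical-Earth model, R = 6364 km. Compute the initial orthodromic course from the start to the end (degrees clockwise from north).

281.7°

N = sin Δλ·cos φ₂ = -0.3865;  D = cos φ₁ sin φ₂ − sin φ₁ cos φ₂ cos Δλ = +0.0801
initial course = atan2(N, D) = 281.71°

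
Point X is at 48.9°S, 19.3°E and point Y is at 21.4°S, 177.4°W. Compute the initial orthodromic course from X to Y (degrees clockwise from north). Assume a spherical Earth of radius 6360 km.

N = sin Δλ·cos φ₂ = +0.2675;  D = cos φ₁ sin φ₂ − sin φ₁ cos φ₂ cos Δλ = -0.9119
initial course = atan2(N, D) = 163.65°

163.6°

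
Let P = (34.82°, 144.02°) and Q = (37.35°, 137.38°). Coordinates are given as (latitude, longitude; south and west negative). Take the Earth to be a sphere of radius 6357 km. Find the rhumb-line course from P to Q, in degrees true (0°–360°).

Δψ = ln[tan(π/4+φ₂/2)/tan(π/4+φ₁/2)] = +0.0546
Δλ = -0.1159 rad (taken the short way round)
course = atan2(Δλ, Δψ) = 295.25°

295.2°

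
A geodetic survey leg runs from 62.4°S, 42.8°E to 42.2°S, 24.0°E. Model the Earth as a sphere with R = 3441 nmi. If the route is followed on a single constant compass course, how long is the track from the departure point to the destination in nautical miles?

1388 nmi

Rhumb course C = atan2(Δλ, Δψ) with Δψ = ln[tan(π/4+φ₂/2)/tan(π/4+φ₁/2)] = +0.5901, Δλ = -0.3281 → C = 330.92°
d = R·|Δφ| / |cos C| = 3441·0.35256 / 0.87397 = 1388 nmi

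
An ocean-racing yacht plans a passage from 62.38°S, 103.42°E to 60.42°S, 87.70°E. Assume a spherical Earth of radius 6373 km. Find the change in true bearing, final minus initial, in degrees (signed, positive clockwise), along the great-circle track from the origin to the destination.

At departure: θ₁ = atan2(sin Δλ cos φ₂, cos φ₁ sin φ₂ − sin φ₁ cos φ₂ cos Δλ) = 277.60°
At arrival: θ₂ = atan2(sin Δλ cos φ₁, −cos φ₂ sin φ₁ + sin φ₂ cos φ₁ cos Δλ) = 291.42°
Δθ = θ₂ − θ₁ = +13.8°

+13.8°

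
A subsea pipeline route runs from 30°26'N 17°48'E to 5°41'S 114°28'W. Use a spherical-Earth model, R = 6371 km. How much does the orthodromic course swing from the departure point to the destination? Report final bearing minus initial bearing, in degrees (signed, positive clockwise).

-54.0°

At departure: θ₁ = atan2(sin Δλ cos φ₂, cos φ₁ sin φ₂ − sin φ₁ cos φ₂ cos Δλ) = 289.00°
At arrival: θ₂ = atan2(sin Δλ cos φ₁, −cos φ₂ sin φ₁ + sin φ₂ cos φ₁ cos Δλ) = 235.01°
Δθ = θ₂ − θ₁ = -54.0°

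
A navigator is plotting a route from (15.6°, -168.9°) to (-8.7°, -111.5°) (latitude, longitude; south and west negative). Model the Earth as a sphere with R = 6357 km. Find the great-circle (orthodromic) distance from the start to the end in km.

Haversine: a = sin²(Δφ/2)+cos φ₁ cos φ₂ sin²(Δλ/2) = 0.26386;  σ = 2·atan2(√a,√(1−a))
σ = 61.818° → d = Rσ = 6357·1.07893 = 6859 km

6859 km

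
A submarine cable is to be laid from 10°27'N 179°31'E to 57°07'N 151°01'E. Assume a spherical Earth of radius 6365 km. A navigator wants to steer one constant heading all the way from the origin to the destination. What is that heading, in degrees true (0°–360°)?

334.4°

Meridional parts: M(φ₁)=+0.1834, M(φ₂)=+1.2204 → ΔM = +1.0370;  Δλ = -0.4974 rad
tan C = Δλ / ΔM = -0.4797 → C = 334.37°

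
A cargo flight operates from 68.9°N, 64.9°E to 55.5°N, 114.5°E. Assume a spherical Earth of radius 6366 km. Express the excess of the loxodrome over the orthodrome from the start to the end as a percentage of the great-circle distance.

Great circle: σ = 0.4487 rad → d_gc = Rσ = 2856.2 km
Rhumb: Δφ = -0.2339, Δλ = +0.8657, Δψ = -0.5112, q = Δφ/Δψ = 0.4575 → d_rh = R√(Δφ²+q²Δλ²) = 2928.2 km
Excess = (2928.2 − 2856.2) / 2856.2 = 72.0 / 2856.2 = 2.52% ≈ 2.5%

2.5%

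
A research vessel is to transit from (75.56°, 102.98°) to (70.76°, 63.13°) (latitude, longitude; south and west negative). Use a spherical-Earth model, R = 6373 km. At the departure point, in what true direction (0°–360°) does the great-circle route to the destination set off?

N = sin Δλ·cos φ₂ = -0.2112;  D = cos φ₁ sin φ₂ − sin φ₁ cos φ₂ cos Δλ = -0.0096
initial course = atan2(N, D) = 267.41°

267.4°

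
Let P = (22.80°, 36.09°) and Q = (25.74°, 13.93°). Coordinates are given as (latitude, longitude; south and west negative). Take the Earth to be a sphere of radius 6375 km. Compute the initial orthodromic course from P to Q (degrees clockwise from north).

θ = atan2( sin Δλ·cos φ₂ ,  cos φ₁ sin φ₂ − sin φ₁ cos φ₂ cos Δλ )
  = atan2(-0.3398, +0.0771) = 282.78°

282.8°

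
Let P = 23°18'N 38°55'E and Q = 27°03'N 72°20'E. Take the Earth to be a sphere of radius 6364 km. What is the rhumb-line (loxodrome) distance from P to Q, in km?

3384 km

Δψ = ln[tan(π/4+φ₂/2)/tan(π/4+φ₁/2)] = +0.0723;  Δφ = +0.0654 rad,  Δλ = +0.5832 rad
q = Δφ/Δψ = 0.9048
d = R·√(Δφ² + q²Δλ²) = 6364·0.53174 = 3384 km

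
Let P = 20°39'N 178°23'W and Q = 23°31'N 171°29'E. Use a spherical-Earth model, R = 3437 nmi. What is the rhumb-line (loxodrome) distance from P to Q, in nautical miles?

Δψ = ln[tan(π/4+φ₂/2)/tan(π/4+φ₁/2)] = +0.0540;  Δφ = +0.0500 rad,  Δλ = -0.1769 rad
q = Δφ/Δψ = 0.9265
d = R·√(Δφ² + q²Δλ²) = 3437·0.17133 = 589 nmi

589 nmi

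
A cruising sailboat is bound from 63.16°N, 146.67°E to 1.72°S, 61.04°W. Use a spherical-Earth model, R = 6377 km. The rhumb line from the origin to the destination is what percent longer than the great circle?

Great circle: σ = 2.0112 rad → d_gc = Rσ = 12825.5 km
Rhumb: Δφ = -1.1324, Δλ = +2.6580, Δψ = -1.4630, q = Δφ/Δψ = 0.7740 → d_rh = R√(Δφ²+q²Δλ²) = 14975.4 km
Excess = (14975.4 − 12825.5) / 12825.5 = 2149.9 / 12825.5 = 16.76% ≈ 16.8%

16.8%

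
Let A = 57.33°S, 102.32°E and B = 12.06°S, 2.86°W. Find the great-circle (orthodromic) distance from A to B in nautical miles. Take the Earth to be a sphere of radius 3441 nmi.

5276 nmi

cos σ = sin φ₁ sin φ₂ + cos φ₁ cos φ₂ cos Δλ
      = sin(-57.33°)sin(-12.06°) + cos(-57.33°)cos(-12.06°)cos(-105.18°) = 0.0377
σ = 87.842° → d = Rσ = 3441·1.53313 = 5276 nmi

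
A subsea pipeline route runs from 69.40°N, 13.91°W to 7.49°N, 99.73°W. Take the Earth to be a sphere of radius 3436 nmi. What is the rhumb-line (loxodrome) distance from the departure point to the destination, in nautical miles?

Δψ = ln[tan(π/4+φ₂/2)/tan(π/4+φ₁/2)] = -1.5741;  Δφ = -1.0805 rad,  Δλ = -1.4978 rad
q = Δφ/Δψ = 0.6864
d = R·√(Δφ² + q²Δλ²) = 3436·1.49154 = 5125 nmi

5125 nmi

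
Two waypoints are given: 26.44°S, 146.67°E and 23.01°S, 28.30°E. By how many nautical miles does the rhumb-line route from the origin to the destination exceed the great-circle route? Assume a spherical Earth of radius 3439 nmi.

299 nmi

Great circle: cos σ = sin φ₁ sin φ₂ + cos φ₁ cos φ₂ cos Δλ,  σ = 1.7901 rad → d_gc = 6156.2 nmi
Rhumb line: Δψ = +0.0659, q = Δφ/Δψ = 0.9081, d_rh = R√(Δφ²+q²Δλ²) = 6455.4 nmi
Excess = 6455.4 − 6156.2 = 299.2 ≈ 299 nmi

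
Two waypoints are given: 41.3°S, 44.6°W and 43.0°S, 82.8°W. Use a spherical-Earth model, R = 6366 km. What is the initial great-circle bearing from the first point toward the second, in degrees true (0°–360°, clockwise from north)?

θ = atan2( sin Δλ·cos φ₂ ,  cos φ₁ sin φ₂ − sin φ₁ cos φ₂ cos Δλ )
  = atan2(-0.4523, -0.1330) = 253.61°

253.6°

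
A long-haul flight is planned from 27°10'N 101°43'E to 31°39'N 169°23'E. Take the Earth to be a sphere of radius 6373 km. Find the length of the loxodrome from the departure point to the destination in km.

6573 km

Rhumb course C = atan2(Δλ, Δψ) with Δψ = ln[tan(π/4+φ₂/2)/tan(π/4+φ₁/2)] = +0.0899, Δλ = +1.1810 → C = 85.65°
d = R·|Δφ| / |cos C| = 6373·0.07825 / 0.07587 = 6573 km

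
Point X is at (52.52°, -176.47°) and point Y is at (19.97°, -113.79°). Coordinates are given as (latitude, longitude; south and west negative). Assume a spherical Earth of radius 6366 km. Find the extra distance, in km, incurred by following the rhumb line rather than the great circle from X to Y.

128 km

Great circle: cos σ = sin φ₁ sin φ₂ + cos φ₁ cos φ₂ cos Δλ,  σ = 1.0081 rad → d_gc = 6417.3 km
Rhumb line: Δψ = -0.7252, q = Δφ/Δψ = 0.7834, d_rh = R√(Δφ²+q²Δλ²) = 6545.7 km
Excess = 6545.7 − 6417.3 = 128.4 ≈ 128 km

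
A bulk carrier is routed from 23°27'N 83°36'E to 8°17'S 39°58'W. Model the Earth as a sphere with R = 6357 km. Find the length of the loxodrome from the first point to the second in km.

Rhumb course C = atan2(Δλ, Δψ) with Δψ = ln[tan(π/4+φ₂/2)/tan(π/4+φ₁/2)] = -0.5663, Δλ = -2.1566 → C = 255.29°
d = R·|Δφ| / |cos C| = 6357·0.55385 / 0.25397 = 13863 km

13863 km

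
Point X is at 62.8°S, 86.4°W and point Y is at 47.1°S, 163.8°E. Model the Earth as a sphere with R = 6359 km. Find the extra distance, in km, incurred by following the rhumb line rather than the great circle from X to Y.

788 km

Great circle: cos σ = sin φ₁ sin φ₂ + cos φ₁ cos φ₂ cos Δλ,  σ = 0.9931 rad → d_gc = 6314.8 km
Rhumb line: Δψ = +0.4849, q = Δφ/Δψ = 0.5651, d_rh = R√(Δφ²+q²Δλ²) = 7103.0 km
Excess = 7103.0 − 6314.8 = 788.2 ≈ 788 km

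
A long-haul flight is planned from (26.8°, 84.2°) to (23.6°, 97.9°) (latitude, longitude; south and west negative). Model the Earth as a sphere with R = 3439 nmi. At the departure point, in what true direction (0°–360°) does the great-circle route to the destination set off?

101.5°

N = sin Δλ·cos φ₂ = +0.2170;  D = cos φ₁ sin φ₂ − sin φ₁ cos φ₂ cos Δλ = -0.0441
initial course = atan2(N, D) = 101.48°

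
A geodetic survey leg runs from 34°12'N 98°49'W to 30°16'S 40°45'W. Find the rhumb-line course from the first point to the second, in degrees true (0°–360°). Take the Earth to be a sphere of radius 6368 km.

139.6°

Δψ = ln[tan(π/4+φ₂/2)/tan(π/4+φ₁/2)] = -1.1906
Δλ = +1.0135 rad (taken the short way round)
course = atan2(Δλ, Δψ) = 139.59°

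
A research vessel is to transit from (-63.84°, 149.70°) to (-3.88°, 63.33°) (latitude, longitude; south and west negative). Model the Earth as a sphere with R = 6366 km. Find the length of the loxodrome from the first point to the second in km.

9821 km

Δψ = ln[tan(π/4+φ₂/2)/tan(π/4+φ₁/2)] = +1.3918;  Δφ = +1.0465 rad,  Δλ = -1.5074 rad
q = Δφ/Δψ = 0.7519
d = R·√(Δφ² + q²Δλ²) = 6366·1.54269 = 9821 km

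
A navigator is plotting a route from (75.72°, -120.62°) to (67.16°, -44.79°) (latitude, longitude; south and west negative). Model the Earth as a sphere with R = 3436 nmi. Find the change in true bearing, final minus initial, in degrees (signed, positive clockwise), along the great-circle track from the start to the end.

Initial bearing θ₁ = atan2(sin Δλ cos φ₂, cos φ₁ sin φ₂ − sin φ₁ cos φ₂ cos Δλ) = 70.23°
Final bearing θ₂ = (initial bearing from the destination back to the start) + 180° = 143.27°
Δθ = θ₂ − θ₁ = +73.0°

+73.0°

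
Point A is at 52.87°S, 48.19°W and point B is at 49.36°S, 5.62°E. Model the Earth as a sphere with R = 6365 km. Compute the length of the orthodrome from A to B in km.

3684 km

cos σ = sin φ₁ sin φ₂ + cos φ₁ cos φ₂ cos Δλ
      = sin(-52.87°)sin(-49.36°) + cos(-52.87°)cos(-49.36°)cos(53.81°) = 0.8371
σ = 33.163° → d = Rσ = 6365·0.57880 = 3684 km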